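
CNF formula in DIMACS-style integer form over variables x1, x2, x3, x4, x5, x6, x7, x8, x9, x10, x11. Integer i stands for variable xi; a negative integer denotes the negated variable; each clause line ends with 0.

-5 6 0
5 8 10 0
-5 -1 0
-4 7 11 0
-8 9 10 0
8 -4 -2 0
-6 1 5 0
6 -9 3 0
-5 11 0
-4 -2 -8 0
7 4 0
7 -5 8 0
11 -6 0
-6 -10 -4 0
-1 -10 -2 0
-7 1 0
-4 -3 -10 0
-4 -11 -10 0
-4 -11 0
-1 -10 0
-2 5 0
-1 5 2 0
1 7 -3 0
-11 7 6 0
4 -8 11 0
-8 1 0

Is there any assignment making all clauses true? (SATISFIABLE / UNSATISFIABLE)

x4 = True:
  propagation gives x11=False, x7=True, x5=False, x6=False; an empty clause results — contradiction.
x4 = False:
  propagation gives x7=True, x1=True, x5=False, x10=False; an empty clause results — contradiction.
Every branch closes, so no satisfying assignment exists.

UNSATISFIABLE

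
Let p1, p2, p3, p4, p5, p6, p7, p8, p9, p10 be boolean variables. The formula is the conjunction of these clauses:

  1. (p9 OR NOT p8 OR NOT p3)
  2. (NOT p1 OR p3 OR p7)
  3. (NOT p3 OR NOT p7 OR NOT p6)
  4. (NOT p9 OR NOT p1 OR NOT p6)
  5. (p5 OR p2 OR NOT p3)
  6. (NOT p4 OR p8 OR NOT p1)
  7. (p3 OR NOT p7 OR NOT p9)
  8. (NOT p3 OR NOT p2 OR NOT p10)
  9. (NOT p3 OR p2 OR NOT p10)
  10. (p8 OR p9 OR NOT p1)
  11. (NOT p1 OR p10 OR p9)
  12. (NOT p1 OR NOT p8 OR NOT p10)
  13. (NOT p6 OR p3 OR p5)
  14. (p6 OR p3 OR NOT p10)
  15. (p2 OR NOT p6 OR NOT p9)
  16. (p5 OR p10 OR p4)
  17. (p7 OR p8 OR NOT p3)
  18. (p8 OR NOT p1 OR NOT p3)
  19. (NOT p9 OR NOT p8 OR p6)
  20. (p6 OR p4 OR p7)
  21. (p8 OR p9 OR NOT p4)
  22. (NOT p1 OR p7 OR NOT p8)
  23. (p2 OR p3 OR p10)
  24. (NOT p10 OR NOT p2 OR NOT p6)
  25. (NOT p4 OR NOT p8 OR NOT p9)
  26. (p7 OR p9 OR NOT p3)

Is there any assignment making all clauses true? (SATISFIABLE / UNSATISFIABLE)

p1 occurs only negated in the remaining clauses — set p1 = False.
p5 occurs only positively in the remaining clauses — set p5 = True.
Branch on p2: take p2 = True.
The remaining clauses are satisfied by p3 = False, p4 = True, p6 = False, p7 = False, p8 = True, p9 = False, p10 = False.
So p1=F, p2=T, p3=F, p4=T, p5=T, p6=F, p7=F, p8=T, p9=F, p10=F is a satisfying assignment.

SATISFIABLE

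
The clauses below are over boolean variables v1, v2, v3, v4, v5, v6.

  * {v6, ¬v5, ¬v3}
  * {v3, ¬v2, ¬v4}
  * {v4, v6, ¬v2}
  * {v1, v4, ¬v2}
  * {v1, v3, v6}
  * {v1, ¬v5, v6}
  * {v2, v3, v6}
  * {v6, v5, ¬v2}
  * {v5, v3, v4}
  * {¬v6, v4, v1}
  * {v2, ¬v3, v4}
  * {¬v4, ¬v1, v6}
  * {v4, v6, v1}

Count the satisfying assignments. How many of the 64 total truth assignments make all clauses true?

17

Split on v6, then v4.
  v6=T, v4=T: v1, v5 free; 3 ways for (v2,v3) × 2^2 = 12.
  v6=T, v4=F: remaining (v1,v2,v3,v5) ∈ {(T,F,F,T); (T,T,F,T); (T,T,T,F); (T,T,T,T)} — 4.
  v6=F, v4=T: remaining (v1,v2,v3,v5) ∈ {(F,F,T,F)} — 1.
  v6=F, v4=F: a clause becomes empty — 0.
Total: 12 + 4 + 1 + 0 = 17.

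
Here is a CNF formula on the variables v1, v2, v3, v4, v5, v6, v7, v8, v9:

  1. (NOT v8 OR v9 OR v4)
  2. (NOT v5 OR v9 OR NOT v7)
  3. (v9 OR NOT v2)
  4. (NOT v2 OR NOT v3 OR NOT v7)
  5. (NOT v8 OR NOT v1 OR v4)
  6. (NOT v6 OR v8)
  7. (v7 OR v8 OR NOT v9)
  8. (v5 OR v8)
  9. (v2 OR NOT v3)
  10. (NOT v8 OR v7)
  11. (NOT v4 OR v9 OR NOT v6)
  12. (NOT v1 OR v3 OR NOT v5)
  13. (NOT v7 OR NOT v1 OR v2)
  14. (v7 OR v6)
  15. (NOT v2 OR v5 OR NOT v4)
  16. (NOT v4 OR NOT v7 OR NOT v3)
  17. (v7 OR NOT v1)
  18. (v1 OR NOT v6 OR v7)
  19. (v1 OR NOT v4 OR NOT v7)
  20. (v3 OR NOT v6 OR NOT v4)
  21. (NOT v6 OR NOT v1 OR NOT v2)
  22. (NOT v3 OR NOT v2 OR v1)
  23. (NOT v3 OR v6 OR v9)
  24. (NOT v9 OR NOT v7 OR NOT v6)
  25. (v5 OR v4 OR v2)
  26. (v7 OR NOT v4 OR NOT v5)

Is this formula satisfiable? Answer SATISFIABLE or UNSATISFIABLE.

SATISFIABLE

Branch on v1: take v1 = False.
The remaining clauses are satisfied by v2 = False, v3 = False, v4 = False, v5 = True, v6 = False, v7 = True, v8 = True, v9 = True.
So v1=F, v2=F, v3=F, v4=F, v5=T, v6=F, v7=T, v8=T, v9=T is a satisfying assignment.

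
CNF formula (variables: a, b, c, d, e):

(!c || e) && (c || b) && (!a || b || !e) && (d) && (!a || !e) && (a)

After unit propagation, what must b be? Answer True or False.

True

(d) stands alone — d = True.
(a) is a unit clause: a = True.
In (!e || !a), !a is now false; !e must hold, so e = False.
(e || !c): since e = False, the clause reduces to (!c). c = False.
In (b || c), c is now false; b must hold, so b = True.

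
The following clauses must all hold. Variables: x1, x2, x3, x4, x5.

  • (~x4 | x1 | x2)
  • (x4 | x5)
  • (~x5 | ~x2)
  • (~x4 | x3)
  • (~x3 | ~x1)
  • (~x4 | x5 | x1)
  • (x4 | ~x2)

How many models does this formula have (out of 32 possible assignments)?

3

The models are:
  x1=0 x2=0 x3=0 x4=0 x5=1
  x1=0 x2=0 x3=1 x4=0 x5=1
  x1=1 x2=0 x3=0 x4=0 x5=1
Count: 3.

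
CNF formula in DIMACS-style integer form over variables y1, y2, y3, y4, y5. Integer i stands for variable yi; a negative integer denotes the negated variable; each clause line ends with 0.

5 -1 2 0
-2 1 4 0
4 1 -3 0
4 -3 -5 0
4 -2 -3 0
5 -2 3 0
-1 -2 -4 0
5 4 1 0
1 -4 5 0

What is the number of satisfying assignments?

9

Split on y4, then y1.
  y4=1, y1=1: remaining (y2,y3,y5) ∈ {(0,0,1); (0,1,1)} — 2.
  y4=1, y1=0: remaining (y2,y3,y5) ∈ {(0,0,1); (0,1,1); (1,0,1); (1,1,1)} — 4.
  y4=0, y1=1: remaining (y2,y3,y5) ∈ {(0,0,1); (1,0,1)} — 2.
  y4=0, y1=0: remaining (y2,y3,y5) ∈ {(0,0,1)} — 1.
Total: 2 + 4 + 2 + 1 = 9.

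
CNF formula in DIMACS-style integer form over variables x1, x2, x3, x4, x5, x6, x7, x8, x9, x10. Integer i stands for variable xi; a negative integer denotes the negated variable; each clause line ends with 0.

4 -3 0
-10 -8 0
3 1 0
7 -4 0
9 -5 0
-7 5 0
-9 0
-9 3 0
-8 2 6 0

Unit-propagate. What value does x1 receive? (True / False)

True

Unit clause (!x9) sets x9 = False.
(!x5 || x9) with x9 = False leaves only !x5, so x5 = False.
(!x7 || x5) with x5 = False leaves only !x7, so x7 = False.
From (x7 || !x4) and x7 = False: x4 = False.
(!x3 || x4) with x4 = False leaves only !x3, so x3 = False.
From (x1 || x3) and x3 = False: x1 = True.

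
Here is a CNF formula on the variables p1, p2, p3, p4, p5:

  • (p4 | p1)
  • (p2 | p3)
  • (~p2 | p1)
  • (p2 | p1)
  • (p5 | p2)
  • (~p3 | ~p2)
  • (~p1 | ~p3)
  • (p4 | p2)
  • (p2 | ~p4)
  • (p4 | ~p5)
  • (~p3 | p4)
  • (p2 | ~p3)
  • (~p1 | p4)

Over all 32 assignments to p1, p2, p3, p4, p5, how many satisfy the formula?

2

Satisfying assignments:
  p1=1 p2=1 p3=0 p4=1 p5=0
  p1=1 p2=1 p3=0 p4=1 p5=1
That's 2 in total.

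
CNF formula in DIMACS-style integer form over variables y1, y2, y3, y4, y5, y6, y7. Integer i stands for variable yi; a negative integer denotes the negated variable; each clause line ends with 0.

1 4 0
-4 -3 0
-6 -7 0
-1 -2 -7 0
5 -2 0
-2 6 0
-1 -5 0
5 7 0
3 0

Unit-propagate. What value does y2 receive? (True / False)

False

(y3) stands alone — y3 = True.
(¬y3 ∨ ¬y4) with y3 = True leaves only ¬y4, so y4 = False.
In (y1 ∨ y4), y4 is now false; y1 must hold, so y1 = True.
(¬y5 ∨ ¬y1) with y1 = True leaves only ¬y5, so y5 = False.
(¬y2 ∨ y5) with y5 = False leaves only ¬y2, so y2 = False.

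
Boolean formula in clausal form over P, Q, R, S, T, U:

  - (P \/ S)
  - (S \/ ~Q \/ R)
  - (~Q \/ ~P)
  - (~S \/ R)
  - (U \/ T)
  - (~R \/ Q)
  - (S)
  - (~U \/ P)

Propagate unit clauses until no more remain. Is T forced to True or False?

(S) is a unit clause: S = True.
(R \/ ~S) with S = True leaves only R, so R = True.
(Q \/ ~R): since R = True, the clause reduces to (Q). Q = True.
(~Q \/ ~P) with Q = True leaves only ~P, so P = False.
In (~U \/ P), P is now false; ~U must hold, so U = False.
From (T \/ U) and U = False: T = True.

True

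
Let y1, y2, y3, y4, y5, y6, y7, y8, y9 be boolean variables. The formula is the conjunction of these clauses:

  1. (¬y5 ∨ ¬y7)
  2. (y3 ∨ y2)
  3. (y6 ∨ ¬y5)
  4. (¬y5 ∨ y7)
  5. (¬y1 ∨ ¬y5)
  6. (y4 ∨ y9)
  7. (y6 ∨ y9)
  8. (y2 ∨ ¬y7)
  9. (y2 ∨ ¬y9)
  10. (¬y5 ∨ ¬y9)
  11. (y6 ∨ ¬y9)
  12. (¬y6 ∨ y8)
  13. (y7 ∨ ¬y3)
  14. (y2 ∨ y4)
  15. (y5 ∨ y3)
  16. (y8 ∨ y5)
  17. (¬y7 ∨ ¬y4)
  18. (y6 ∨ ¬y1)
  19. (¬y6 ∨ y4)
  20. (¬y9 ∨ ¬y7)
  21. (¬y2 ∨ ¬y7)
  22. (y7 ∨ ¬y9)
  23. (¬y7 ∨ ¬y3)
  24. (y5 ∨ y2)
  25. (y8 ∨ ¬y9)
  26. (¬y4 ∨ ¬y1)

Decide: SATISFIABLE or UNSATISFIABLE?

UNSATISFIABLE

y7 = True:
  propagation gives y5=False, y2=True; an empty clause results — contradiction.
y7 = False:
  propagation gives y5=False, y3=False; an empty clause results — contradiction.
Every branch closes, so no satisfying assignment exists.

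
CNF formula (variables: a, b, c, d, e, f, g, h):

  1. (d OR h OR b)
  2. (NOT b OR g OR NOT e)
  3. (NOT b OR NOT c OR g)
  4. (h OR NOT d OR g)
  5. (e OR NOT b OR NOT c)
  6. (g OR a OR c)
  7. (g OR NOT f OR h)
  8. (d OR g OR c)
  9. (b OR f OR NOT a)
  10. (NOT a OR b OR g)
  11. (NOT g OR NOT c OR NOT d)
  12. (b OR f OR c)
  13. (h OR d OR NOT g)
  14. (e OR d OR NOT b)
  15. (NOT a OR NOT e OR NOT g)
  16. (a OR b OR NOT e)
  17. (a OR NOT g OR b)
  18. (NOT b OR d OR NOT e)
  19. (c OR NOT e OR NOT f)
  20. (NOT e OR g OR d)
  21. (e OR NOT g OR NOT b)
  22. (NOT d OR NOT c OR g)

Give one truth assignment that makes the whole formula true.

a = False, b = True, c = False, d = True, e = True, f = False, g = True, h = True

h occurs only positively in the remaining clauses — set h = True.
Set a = False and propagate.
The remaining clauses are satisfied by b = True, c = False, d = True, e = True, f = False, g = True.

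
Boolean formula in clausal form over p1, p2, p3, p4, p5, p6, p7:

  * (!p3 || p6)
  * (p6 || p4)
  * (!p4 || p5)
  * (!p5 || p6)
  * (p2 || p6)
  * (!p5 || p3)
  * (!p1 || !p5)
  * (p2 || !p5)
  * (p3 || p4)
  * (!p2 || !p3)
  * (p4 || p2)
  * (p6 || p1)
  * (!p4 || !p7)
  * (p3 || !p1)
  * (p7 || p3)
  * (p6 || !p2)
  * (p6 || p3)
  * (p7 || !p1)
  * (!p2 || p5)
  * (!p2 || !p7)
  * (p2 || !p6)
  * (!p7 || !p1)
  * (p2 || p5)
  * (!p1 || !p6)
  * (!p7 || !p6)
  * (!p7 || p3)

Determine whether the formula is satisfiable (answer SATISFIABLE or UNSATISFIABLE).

UNSATISFIABLE

p6 = True:
  propagation gives p2=True, p3=False, p5=False; an empty clause results — contradiction.
p6 = False:
  propagation gives p3=False; an empty clause results — contradiction.
Every branch closes, so no satisfying assignment exists.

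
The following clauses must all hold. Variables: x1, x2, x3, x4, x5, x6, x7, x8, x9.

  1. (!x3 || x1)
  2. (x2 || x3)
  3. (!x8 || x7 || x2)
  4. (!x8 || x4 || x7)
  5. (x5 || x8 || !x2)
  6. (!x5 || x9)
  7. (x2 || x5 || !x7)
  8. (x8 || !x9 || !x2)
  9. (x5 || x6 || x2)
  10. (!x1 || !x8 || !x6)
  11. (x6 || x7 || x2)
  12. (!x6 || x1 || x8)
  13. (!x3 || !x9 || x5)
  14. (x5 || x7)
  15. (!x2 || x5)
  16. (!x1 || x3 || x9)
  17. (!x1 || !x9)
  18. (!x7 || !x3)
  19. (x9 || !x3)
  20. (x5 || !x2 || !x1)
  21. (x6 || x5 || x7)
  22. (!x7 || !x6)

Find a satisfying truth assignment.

x1=False  x2=True  x3=False  x4=True  x5=True  x6=False  x7=True  x8=True  x9=True

x4 occurs only positively in the remaining clauses — set x4 = True.
Branch on x1: take x1 = False.
  then x3 is forced to False.
  then x2 is forced to True.
  then x5 is forced to True.
  then x9 is forced to True.
  then x8 is forced to True.
Set x6 = False and propagate.
x7 is now unconstrained; take x7 = True.
Every clause has at least one true literal under this assignment.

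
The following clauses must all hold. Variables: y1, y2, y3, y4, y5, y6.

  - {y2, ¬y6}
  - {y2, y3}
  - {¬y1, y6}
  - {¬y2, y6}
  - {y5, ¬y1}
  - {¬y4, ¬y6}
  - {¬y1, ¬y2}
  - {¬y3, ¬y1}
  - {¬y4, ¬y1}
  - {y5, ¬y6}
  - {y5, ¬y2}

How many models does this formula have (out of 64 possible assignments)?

6

The models are:
  y1=F y2=F y3=T y4=F y5=F y6=F
  y1=F y2=F y3=T y4=F y5=T y6=F
  y1=F y2=F y3=T y4=T y5=F y6=F
  y1=F y2=F y3=T y4=T y5=T y6=F
  y1=F y2=T y3=F y4=F y5=T y6=T
  y1=F y2=T y3=T y4=F y5=T y6=T
That's 6 in total.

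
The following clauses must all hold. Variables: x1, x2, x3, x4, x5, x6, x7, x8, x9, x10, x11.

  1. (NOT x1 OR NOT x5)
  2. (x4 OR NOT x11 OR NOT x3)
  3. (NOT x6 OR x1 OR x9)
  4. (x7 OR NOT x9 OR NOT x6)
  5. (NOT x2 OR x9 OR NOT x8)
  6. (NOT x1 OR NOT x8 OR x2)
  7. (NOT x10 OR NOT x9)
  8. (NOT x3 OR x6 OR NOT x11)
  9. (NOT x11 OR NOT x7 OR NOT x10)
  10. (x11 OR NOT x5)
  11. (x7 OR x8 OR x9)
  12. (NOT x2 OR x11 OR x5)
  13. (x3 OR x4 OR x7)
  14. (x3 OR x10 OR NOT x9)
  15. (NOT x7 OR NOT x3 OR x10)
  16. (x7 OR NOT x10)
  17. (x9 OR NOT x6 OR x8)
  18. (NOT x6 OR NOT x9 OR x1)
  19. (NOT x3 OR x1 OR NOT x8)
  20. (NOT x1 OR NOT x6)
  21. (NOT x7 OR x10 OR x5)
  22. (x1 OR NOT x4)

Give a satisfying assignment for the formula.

x1=F, x2=F, x3=T, x4=F, x5=F, x6=F, x7=T, x8=F, x9=F, x10=T, x11=F

Check each clause:
  1. (NOT x5 OR NOT x1) — NOT x5 is true.
  2. (NOT x3 OR NOT x11 OR x4) — NOT x11 is true.
  3. (x1 OR NOT x6 OR x9) — NOT x6 is true.
  4. (NOT x6 OR NOT x9 OR x7) — NOT x6 is true.
  5. (x9 OR NOT x8 OR NOT x2) — NOT x8 is true.
  6. (NOT x1 OR x2 OR NOT x8) — NOT x8 is true.
  7. (NOT x9 OR NOT x10) — NOT x9 is true.
  8. (x6 OR NOT x11 OR NOT x3) — NOT x11 is true.
  9. (NOT x7 OR NOT x10 OR NOT x11) — NOT x11 is true.
  10. (x11 OR NOT x5) — NOT x5 is true.
  11. (x7 OR x9 OR x8) — x7 is true.
  12. (NOT x2 OR x11 OR x5) — NOT x2 is true.
  13. (x4 OR x7 OR x3) — x3 is true.
  14. (x10 OR x3 OR NOT x9) — x10 is true.
  15. (NOT x3 OR x10 OR NOT x7) — x10 is true.
  16. (NOT x10 OR x7) — x7 is true.
  17. (x8 OR NOT x6 OR x9) — NOT x6 is true.
  18. (NOT x6 OR x1 OR NOT x9) — NOT x6 is true.
  19. (NOT x8 OR NOT x3 OR x1) — NOT x8 is true.
  20. (NOT x1 OR NOT x6) — NOT x6 is true.
  21. (NOT x7 OR x10 OR x5) — x10 is true.
  22. (x1 OR NOT x4) — NOT x4 is true.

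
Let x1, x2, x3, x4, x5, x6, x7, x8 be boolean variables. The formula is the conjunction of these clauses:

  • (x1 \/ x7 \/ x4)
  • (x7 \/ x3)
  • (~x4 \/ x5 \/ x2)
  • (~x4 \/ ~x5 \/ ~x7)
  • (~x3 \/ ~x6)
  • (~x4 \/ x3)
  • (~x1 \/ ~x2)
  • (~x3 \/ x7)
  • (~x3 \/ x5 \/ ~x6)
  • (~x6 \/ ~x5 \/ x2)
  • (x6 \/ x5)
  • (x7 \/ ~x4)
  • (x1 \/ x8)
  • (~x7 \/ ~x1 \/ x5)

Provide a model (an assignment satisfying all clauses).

x1=True, x2=False, x3=False, x4=False, x5=True, x6=False, x7=True, x8=False

Check each clause:
  1. (x1 \/ x7 \/ x4) — x1 is true.
  2. (x7 \/ x3) — x7 is true.
  3. (x5 \/ x2 \/ ~x4) — ~x4 is true.
  4. (~x7 \/ ~x5 \/ ~x4) — ~x4 is true.
  5. (~x3 \/ ~x6) — ~x6 is true.
  6. (~x4 \/ x3) — ~x4 is true.
  7. (~x1 \/ ~x2) — ~x2 is true.
  8. (~x3 \/ x7) — ~x3 is true.
  9. (~x6 \/ ~x3 \/ x5) — ~x3 is true.
  10. (x2 \/ ~x5 \/ ~x6) — ~x6 is true.
  11. (x6 \/ x5) — x5 is true.
  12. (x7 \/ ~x4) — ~x4 is true.
  13. (x8 \/ x1) — x1 is true.
  14. (~x7 \/ x5 \/ ~x1) — x5 is true.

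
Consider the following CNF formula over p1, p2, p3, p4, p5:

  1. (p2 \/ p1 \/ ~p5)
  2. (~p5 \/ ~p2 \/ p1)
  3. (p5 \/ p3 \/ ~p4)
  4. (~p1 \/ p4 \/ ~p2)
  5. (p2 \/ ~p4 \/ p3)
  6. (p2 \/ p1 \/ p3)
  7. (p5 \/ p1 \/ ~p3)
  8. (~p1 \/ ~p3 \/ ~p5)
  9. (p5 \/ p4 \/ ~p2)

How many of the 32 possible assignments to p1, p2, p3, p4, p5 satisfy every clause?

The models are:
  p1=1 p2=0 p3=0 p4=0 p5=0
  p1=1 p2=0 p3=0 p4=0 p5=1
  p1=1 p2=0 p3=1 p4=0 p5=0
  p1=1 p2=0 p3=1 p4=1 p5=0
  p1=1 p2=1 p3=0 p4=1 p5=1
  p1=1 p2=1 p3=1 p4=1 p5=0
Count: 6.

6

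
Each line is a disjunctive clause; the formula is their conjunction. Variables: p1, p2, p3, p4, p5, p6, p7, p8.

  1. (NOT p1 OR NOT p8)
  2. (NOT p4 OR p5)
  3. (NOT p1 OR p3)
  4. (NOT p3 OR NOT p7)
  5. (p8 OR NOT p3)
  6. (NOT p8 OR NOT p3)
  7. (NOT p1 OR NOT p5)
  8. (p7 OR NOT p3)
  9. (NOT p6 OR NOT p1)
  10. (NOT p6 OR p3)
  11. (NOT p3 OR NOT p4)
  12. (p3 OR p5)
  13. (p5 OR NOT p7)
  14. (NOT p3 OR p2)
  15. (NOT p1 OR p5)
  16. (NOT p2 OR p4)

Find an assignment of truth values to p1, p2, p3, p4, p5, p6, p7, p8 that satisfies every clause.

p1=0, p2=0, p3=0, p4=1, p5=1, p6=0, p7=1, p8=1

p1 occurs only negated in the remaining clauses — set p1 = False.
Pure literal: p6 appears only negated; assign p6 = False.
Set p2 = False and propagate.
  then p3 is forced to False.
  then p5 is forced to True.
p4, p7, p8 are now unconstrained; take p4 = True, p7 = True, p8 = True.
Check each clause:
  1. (NOT p8 OR NOT p1) — NOT p1 is true.
  2. (p5 OR NOT p4) — p5 is true.
  3. (p3 OR NOT p1) — NOT p1 is true.
  4. (NOT p7 OR NOT p3) — NOT p3 is true.
  5. (NOT p3 OR p8) — p8 is true.
  6. (NOT p3 OR NOT p8) — NOT p3 is true.
  7. (NOT p1 OR NOT p5) — NOT p1 is true.
  8. (p7 OR NOT p3) — NOT p3 is true.
  9. (NOT p1 OR NOT p6) — NOT p6 is true.
  10. (p3 OR NOT p6) — NOT p6 is true.
  11. (NOT p3 OR NOT p4) — NOT p3 is true.
  12. (p5 OR p3) — p5 is true.
  13. (p5 OR NOT p7) — p5 is true.
  14. (p2 OR NOT p3) — NOT p3 is true.
  15. (p5 OR NOT p1) — p5 is true.
  16. (NOT p2 OR p4) — p4 is true.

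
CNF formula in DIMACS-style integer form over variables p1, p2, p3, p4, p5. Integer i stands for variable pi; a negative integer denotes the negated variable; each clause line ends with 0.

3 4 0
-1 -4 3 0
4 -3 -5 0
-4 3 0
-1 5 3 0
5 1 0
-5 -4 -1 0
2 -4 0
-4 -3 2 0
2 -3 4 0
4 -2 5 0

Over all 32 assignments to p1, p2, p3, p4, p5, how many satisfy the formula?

2

Satisfying assignments:
  p1=0 p2=1 p3=1 p4=1 p5=1
  p1=1 p2=1 p3=1 p4=1 p5=0
That's 2 in total.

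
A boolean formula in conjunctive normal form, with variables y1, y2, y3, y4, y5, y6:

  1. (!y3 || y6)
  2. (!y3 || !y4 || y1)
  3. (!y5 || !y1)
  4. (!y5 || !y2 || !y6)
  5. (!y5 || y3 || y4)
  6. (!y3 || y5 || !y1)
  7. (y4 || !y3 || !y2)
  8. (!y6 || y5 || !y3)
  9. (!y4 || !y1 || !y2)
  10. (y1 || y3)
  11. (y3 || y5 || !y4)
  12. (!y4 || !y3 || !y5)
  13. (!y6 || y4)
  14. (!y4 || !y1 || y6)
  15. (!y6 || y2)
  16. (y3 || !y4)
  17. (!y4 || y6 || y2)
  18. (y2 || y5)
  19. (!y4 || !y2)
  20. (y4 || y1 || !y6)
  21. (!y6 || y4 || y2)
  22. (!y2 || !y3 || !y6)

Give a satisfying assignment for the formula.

y1=T  y2=T  y3=F  y4=F  y5=F  y6=F

Check each clause:
  1. (!y3 || y6) — !y3 is true.
  2. (!y3 || !y4 || y1) — y1 is true.
  3. (!y5 || !y1) — !y5 is true.
  4. (!y2 || !y5 || !y6) — !y6 is true.
  5. (y3 || y4 || !y5) — !y5 is true.
  6. (!y3 || !y1 || y5) — !y3 is true.
  7. (y4 || !y3 || !y2) — !y3 is true.
  8. (y5 || !y3 || !y6) — !y3 is true.
  9. (!y4 || !y2 || !y1) — !y4 is true.
  10. (y1 || y3) — y1 is true.
  11. (!y4 || y3 || y5) — !y4 is true.
  12. (!y3 || !y4 || !y5) — !y5 is true.
  13. (!y6 || y4) — !y6 is true.
  14. (!y1 || !y4 || y6) — !y4 is true.
  15. (y2 || !y6) — !y6 is true.
  16. (!y4 || y3) — !y4 is true.
  17. (y6 || !y4 || y2) — y2 is true.
  18. (y5 || y2) — y2 is true.
  19. (!y4 || !y2) — !y4 is true.
  20. (!y6 || y1 || y4) — y1 is true.
  21. (!y6 || y2 || y4) — !y6 is true.
  22. (!y3 || !y6 || !y2) — !y6 is true.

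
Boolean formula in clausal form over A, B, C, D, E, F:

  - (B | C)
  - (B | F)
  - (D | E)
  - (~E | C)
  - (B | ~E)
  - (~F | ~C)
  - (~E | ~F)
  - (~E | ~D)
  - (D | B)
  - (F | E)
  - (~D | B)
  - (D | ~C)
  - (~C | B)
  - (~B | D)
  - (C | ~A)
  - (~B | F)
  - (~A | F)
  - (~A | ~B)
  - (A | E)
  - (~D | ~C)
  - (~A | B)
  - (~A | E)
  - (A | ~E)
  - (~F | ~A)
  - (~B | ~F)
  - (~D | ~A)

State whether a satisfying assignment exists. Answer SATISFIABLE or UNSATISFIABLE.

UNSATISFIABLE

B = True:
  propagation gives D=True, E=False, F=True; an empty clause results — contradiction.
B = False:
  propagation gives C=True; an empty clause results — contradiction.
Every branch closes, so no satisfying assignment exists.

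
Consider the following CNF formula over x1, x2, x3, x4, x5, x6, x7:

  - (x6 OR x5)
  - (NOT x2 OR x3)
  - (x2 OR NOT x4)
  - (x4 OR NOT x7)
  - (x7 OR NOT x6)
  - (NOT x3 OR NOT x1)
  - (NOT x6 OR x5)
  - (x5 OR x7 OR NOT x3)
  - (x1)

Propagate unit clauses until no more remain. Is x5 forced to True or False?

True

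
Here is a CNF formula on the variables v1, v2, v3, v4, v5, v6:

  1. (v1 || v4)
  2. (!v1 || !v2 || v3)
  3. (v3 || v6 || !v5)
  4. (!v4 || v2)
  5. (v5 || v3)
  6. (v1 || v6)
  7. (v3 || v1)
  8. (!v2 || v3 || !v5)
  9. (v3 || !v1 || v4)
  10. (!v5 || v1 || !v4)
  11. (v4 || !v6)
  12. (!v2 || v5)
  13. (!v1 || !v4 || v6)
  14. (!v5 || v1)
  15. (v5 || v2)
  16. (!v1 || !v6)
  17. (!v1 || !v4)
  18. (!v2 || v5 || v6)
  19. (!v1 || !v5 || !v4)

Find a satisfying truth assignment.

v1=T  v2=F  v3=T  v4=F  v5=T  v6=F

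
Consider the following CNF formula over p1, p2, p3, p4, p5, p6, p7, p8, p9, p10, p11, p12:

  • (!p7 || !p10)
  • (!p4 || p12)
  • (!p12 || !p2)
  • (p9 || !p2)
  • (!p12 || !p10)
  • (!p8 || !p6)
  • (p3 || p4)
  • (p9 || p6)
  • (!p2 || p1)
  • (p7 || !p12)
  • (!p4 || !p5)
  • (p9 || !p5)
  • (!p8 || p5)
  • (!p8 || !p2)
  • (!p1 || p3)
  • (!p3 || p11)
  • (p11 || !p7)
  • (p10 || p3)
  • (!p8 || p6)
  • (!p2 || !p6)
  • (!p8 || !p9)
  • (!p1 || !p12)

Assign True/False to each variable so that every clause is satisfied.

p1=1, p2=0, p3=1, p4=0, p5=0, p6=1, p7=0, p8=0, p9=1, p10=0, p11=1, p12=0

p2 occurs only negated in the remaining clauses — set p2 = False.
p8 occurs only negated in the remaining clauses — set p8 = False.
Try p1 = True.
  then p3 is forced to True.
  then p11 is forced to True.
  then p12 is forced to False.
  then p4 is forced to False.
For the remaining variables, p5 = False, p6 = True, p7 = False, p9 = True, p10 = False works.
Check each clause:
  1. (!p10 || !p7) — !p7 is true.
  2. (!p4 || p12) — !p4 is true.
  3. (!p2 || !p12) — !p12 is true.
  4. (!p2 || p9) — p9 is true.
  5. (!p10 || !p12) — !p12 is true.
  6. (!p8 || !p6) — !p8 is true.
  7. (p4 || p3) — p3 is true.
  8. (p6 || p9) — p9 is true.
  9. (!p2 || p1) — p1 is true.
  10. (!p12 || p7) — !p12 is true.
  11. (!p5 || !p4) — !p5 is true.
  12. (!p5 || p9) — p9 is true.
  13. (!p8 || p5) — !p8 is true.
  14. (!p8 || !p2) — !p8 is true.
  15. (p3 || !p1) — p3 is true.
  16. (p11 || !p3) — p11 is true.
  17. (!p7 || p11) — !p7 is true.
  18. (p10 || p3) — p3 is true.
  19. (p6 || !p8) — !p8 is true.
  20. (!p6 || !p2) — !p2 is true.
  21. (!p9 || !p8) — !p8 is true.
  22. (!p12 || !p1) — !p12 is true.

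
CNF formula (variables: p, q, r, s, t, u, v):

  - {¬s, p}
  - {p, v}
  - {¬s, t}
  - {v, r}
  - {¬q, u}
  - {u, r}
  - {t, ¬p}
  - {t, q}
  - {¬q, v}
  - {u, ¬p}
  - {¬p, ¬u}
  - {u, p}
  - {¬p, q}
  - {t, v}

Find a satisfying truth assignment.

p = False, q = False, r = False, s = False, t = True, u = True, v = True

Pure literal: s appears only negated; assign s = False.
Pure literal: t appears only positively; assign t = True.
Try p = False.
  then v is forced to True.
  then u is forced to True.
q, r are now unconstrained; take q = False, r = False.
Every clause has at least one true literal under this assignment.
Check each clause:
  1. {¬s, p} — ¬s is true.
  2. {p, v} — v is true.
  3. {t, ¬s} — ¬s is true.
  4. {v, r} — v is true.
  5. {¬q, u} — u is true.
  6. {r, u} — u is true.
  7. {t, ¬p} — t is true.
  8. {t, q} — t is true.
  9. {v, ¬q} — ¬q is true.
  10. {¬p, u} — ¬p is true.
  11. {¬u, ¬p} — ¬p is true.
  12. {p, u} — u is true.
  13. {¬p, q} — ¬p is true.
  14. {t, v} — t is true.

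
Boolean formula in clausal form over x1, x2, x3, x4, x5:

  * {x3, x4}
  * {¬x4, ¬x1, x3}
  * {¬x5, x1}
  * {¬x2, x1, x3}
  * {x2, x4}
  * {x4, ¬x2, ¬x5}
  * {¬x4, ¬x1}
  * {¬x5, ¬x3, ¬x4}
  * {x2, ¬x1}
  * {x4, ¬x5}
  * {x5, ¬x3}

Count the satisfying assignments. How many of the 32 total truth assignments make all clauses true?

Satisfying assignments:
  x1=F x2=F x3=F x4=T x5=F
That's 1 in total.

1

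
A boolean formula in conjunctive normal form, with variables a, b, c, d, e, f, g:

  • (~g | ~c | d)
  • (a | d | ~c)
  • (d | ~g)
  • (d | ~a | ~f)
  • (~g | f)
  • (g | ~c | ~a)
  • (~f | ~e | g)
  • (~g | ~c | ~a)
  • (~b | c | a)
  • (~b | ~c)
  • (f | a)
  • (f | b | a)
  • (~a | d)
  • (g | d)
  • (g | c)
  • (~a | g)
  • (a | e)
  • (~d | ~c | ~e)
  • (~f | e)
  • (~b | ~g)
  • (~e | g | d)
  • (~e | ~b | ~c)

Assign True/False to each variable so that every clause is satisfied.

a=False, b=False, c=False, d=True, e=True, f=True, g=True

Try a = False.
  then f is forced to True.
  then e is forced to True.
  then g is forced to True.
  then d is forced to True.
  then c is forced to False.
  then b is forced to False.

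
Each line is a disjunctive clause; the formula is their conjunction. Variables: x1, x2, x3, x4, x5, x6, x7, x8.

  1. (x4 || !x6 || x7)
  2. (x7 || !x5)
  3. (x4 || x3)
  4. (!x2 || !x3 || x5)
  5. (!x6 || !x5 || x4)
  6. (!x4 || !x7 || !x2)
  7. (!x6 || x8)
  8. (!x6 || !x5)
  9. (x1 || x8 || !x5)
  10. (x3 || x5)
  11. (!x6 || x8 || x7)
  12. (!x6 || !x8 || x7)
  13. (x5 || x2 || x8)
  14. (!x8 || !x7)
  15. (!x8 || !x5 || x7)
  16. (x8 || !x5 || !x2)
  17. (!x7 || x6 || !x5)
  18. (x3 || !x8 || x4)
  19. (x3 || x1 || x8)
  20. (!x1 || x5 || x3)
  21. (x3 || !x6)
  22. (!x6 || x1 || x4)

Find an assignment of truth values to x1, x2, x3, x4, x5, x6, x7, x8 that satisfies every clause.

Set x1 = True and propagate.
For the remaining variables, x2 = False, x3 = True, x4 = True, x5 = False, x6 = False, x7 = False, x8 = True works.
Every clause has at least one true literal under this assignment.

x1 = True, x2 = False, x3 = True, x4 = True, x5 = False, x6 = False, x7 = False, x8 = True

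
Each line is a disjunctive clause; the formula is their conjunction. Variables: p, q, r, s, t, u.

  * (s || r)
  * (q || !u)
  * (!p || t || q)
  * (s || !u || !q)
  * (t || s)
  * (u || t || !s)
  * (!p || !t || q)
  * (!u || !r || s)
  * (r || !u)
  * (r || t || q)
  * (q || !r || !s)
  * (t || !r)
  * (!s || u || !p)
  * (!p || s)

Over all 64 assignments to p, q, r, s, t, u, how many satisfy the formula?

The models are:
  p=F q=F r=F s=T t=T u=F
  p=F q=F r=T s=F t=T u=F
  p=F q=T r=F s=T t=T u=F
  p=F q=T r=T s=F t=T u=F
  p=F q=T r=T s=T t=T u=F
  p=F q=T r=T s=T t=T u=T
  p=T q=T r=T s=T t=T u=T
Count: 7.

7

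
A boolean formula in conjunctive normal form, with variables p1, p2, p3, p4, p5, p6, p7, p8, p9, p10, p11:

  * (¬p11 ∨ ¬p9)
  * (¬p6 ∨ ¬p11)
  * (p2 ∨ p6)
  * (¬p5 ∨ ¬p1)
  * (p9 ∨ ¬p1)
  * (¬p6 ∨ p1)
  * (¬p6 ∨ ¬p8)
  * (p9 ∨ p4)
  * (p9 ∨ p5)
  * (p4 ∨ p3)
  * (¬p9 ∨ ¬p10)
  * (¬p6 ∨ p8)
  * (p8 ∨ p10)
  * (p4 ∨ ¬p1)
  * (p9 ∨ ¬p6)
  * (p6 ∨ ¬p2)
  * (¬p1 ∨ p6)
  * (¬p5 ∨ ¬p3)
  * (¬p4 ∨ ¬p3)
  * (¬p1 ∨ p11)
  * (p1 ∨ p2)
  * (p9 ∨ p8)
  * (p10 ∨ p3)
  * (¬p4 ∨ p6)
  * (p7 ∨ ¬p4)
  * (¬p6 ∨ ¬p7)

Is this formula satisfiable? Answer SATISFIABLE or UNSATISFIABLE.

p6 = True:
  propagation gives p11=False, p1=True; an empty clause results — contradiction.
p6 = False:
  propagation gives p2=True; an empty clause results — contradiction.
Every branch closes, so no satisfying assignment exists.

UNSATISFIABLE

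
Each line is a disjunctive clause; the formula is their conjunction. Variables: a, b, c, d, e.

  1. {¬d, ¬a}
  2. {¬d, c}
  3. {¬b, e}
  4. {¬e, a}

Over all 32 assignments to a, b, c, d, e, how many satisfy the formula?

9

Case analysis on a and d:
  a=1, d=1: a clause becomes empty — 0.
  a=1, d=0: c free; 3 ways for (b,e) × 2^1 = 6.
  a=0, d=1: remaining (b,c,e) ∈ {(0,1,0)} — 1.
  a=0, d=0: remaining (b,c,e) ∈ {(0,0,0); (0,1,0)} — 2.
Total: 0 + 6 + 1 + 2 = 9.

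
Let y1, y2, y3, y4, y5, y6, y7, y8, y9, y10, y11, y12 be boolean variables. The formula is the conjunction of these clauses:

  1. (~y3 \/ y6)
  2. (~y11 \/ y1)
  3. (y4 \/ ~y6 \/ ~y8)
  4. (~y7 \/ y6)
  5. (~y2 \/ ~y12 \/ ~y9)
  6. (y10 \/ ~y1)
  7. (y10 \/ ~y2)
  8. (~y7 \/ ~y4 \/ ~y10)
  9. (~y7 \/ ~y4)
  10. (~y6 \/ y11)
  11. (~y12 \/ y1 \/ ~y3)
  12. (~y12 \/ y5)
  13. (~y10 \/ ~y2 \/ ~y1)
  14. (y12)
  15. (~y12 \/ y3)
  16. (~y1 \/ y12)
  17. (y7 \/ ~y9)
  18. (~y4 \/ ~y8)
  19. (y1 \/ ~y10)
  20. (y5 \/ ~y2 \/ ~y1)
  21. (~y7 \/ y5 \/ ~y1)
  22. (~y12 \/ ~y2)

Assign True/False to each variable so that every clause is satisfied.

y1=T  y2=F  y3=T  y4=F  y5=T  y6=T  y7=F  y8=F  y9=F  y10=T  y11=T  y12=T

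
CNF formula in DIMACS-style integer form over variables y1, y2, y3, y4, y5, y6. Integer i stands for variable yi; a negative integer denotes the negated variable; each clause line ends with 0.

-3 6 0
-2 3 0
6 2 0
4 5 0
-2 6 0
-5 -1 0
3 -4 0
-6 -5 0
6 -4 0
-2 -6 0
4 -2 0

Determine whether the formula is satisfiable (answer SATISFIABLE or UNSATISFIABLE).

SATISFIABLE

Try y1 = True.
  then y5 is forced to False.
  then y4 is forced to True.
  then y3 is forced to True.
  then y6 is forced to True.
  then y2 is forced to False.
Every clause has at least one true literal under this assignment.
So y1=T, y2=F, y3=T, y4=T, y5=F, y6=T is a satisfying assignment.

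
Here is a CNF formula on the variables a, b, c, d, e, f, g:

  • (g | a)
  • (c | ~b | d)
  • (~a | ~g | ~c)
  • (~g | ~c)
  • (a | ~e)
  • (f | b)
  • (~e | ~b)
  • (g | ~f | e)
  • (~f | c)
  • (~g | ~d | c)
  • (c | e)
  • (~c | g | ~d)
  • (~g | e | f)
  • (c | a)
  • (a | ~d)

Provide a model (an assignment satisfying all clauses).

Branch on a: take a = True.
The remaining clauses are satisfied by b = True, c = True, d = False, e = False, f = False, g = False.

a=True, b=True, c=True, d=False, e=False, f=False, g=False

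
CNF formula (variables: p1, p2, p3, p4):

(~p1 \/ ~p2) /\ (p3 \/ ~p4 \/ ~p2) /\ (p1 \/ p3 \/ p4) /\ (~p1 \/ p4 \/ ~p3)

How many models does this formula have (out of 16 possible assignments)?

8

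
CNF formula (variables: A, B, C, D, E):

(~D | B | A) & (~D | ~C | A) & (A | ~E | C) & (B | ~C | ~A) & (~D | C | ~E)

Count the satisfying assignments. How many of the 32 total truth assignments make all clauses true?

17

Split on A, then C.
  A=1, C=1: remaining (B,D,E) ∈ {(1,0,0); (1,0,1); (1,1,0); (1,1,1)} — 4.
  A=1, C=0: B free; 3 ways for (D,E) × 2^1 = 6.
  A=0, C=1: remaining (B,D,E) ∈ {(0,0,0); (0,0,1); (1,0,0); (1,0,1)} — 4.
  A=0, C=0: remaining (B,D,E) ∈ {(0,0,0); (1,0,0); (1,1,0)} — 3.
Total: 4 + 6 + 4 + 3 = 17.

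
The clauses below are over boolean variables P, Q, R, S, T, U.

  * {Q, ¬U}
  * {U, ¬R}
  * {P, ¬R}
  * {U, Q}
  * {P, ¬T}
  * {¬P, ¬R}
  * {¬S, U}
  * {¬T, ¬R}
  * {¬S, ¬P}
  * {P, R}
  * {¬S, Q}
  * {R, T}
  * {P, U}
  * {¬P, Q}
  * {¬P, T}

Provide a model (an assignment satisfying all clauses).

P=True, Q=True, R=False, S=False, T=True, U=False

Check each clause:
  1. {¬U, Q} — ¬U is true.
  2. {¬R, U} — ¬R is true.
  3. {¬R, P} — P is true.
  4. {Q, U} — Q is true.
  5. {P, ¬T} — P is true.
  6. {¬R, ¬P} — ¬R is true.
  7. {¬S, U} — ¬S is true.
  8. {¬R, ¬T} — ¬R is true.
  9. {¬S, ¬P} — ¬S is true.
  10. {P, R} — P is true.
  11. {Q, ¬S} — Q is true.
  12. {R, T} — T is true.
  13. {P, U} — P is true.
  14. {¬P, Q} — Q is true.
  15. {¬P, T} — T is true.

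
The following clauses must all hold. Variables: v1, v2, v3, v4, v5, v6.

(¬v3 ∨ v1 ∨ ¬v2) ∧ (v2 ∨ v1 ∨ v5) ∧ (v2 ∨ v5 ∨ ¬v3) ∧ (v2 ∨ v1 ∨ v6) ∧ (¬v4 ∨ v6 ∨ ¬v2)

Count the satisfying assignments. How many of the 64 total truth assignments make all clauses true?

34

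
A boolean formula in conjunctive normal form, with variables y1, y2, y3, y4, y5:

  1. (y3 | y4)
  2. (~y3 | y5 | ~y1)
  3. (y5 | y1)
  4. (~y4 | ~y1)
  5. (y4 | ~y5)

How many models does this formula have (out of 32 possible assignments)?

4

The models are:
  y1=F y2=F y3=F y4=T y5=T
  y1=F y2=F y3=T y4=T y5=T
  y1=F y2=T y3=F y4=T y5=T
  y1=F y2=T y3=T y4=T y5=T
Count: 4.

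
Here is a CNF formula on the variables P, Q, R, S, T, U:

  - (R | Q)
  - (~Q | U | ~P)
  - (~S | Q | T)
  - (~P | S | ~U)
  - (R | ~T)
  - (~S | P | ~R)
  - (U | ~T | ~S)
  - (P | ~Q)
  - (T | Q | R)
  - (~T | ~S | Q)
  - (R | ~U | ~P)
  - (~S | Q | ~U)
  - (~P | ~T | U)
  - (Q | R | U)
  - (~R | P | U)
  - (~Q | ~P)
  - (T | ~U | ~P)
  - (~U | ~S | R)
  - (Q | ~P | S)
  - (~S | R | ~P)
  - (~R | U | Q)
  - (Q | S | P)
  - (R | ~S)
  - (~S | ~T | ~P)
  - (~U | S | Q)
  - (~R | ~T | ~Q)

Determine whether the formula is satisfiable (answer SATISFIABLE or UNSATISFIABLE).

UNSATISFIABLE

Q = True:
  propagation gives P=True; an empty clause results — contradiction.
Q = False:
  propagation gives R=True, U=True, S=False; an empty clause results — contradiction.
Every branch closes, so no satisfying assignment exists.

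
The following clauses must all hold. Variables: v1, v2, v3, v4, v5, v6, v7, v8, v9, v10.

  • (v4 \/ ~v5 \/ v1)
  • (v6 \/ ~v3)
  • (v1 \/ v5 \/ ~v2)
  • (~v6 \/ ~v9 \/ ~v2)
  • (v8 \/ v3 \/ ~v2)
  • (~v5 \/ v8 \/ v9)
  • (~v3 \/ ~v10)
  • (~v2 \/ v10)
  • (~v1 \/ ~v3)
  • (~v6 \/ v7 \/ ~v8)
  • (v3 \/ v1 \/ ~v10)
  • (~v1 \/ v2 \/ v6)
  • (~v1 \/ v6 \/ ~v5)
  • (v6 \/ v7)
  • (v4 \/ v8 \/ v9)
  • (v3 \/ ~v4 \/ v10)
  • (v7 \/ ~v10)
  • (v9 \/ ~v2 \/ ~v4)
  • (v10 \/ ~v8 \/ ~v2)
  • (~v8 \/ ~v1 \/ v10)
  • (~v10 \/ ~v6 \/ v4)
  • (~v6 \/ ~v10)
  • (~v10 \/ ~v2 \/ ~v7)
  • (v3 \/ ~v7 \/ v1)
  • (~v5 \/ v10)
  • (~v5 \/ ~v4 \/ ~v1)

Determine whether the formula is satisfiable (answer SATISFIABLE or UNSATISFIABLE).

SATISFIABLE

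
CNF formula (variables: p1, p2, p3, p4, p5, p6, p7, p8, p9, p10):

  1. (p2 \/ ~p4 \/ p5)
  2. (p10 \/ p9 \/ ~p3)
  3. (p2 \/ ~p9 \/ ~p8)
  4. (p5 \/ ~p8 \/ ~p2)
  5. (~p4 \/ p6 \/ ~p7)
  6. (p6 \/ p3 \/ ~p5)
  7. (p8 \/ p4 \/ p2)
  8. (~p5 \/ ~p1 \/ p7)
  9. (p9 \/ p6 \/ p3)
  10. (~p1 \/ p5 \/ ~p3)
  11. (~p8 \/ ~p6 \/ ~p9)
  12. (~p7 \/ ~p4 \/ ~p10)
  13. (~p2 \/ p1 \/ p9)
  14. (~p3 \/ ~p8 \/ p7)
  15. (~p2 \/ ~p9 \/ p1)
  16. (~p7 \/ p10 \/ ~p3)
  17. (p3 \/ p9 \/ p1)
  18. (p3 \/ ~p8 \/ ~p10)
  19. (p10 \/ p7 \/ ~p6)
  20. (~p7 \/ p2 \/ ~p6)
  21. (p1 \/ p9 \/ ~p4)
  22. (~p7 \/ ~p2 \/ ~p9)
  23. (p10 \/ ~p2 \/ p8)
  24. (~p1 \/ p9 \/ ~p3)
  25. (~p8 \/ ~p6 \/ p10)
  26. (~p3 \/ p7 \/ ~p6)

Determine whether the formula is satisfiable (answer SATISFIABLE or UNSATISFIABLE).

SATISFIABLE

Try p1 = True.
Branch on p2: take p2 = True.
The remaining clauses are satisfied by p3 = False, p4 = True, p5 = False, p6 = True, p7 = False, p8 = False, p9 = True, p10 = True.
So p1 = T, p2 = T, p3 = F, p4 = T, p5 = F, p6 = T, p7 = F, p8 = F, p9 = T, p10 = T is a satisfying assignment.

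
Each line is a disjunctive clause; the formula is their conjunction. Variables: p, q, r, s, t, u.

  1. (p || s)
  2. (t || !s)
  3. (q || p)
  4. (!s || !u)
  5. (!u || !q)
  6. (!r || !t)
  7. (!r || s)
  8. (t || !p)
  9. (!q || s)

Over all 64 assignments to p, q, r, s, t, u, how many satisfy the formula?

5

The models are:
  p=0 q=1 r=0 s=1 t=1 u=0
  p=1 q=0 r=0 s=0 t=1 u=0
  p=1 q=0 r=0 s=0 t=1 u=1
  p=1 q=0 r=0 s=1 t=1 u=0
  p=1 q=1 r=0 s=1 t=1 u=0
That's 5 in total.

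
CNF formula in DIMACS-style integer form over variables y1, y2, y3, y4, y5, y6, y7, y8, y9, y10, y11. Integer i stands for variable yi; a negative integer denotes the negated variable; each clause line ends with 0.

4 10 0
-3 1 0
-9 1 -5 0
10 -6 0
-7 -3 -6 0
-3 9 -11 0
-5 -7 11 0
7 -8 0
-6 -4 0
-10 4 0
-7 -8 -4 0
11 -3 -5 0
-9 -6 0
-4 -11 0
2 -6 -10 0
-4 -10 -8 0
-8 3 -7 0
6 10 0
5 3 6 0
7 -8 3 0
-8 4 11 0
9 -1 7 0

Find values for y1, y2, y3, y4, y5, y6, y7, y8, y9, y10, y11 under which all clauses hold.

Pure literal: y2 appears only positively; assign y2 = True.
y8 occurs only negated in the remaining clauses — set y8 = False.
Branch on y1: take y1 = False.
  then y3 is forced to False.
For the remaining variables, y4 = True, y5 = True, y6 = False, y7 = False, y9 = False, y10 = True, y11 = False works.
Every clause has at least one true literal under this assignment.
Check each clause:
  1. (y10 \/ y4) — y10 is true.
  2. (~y3 \/ y1) — ~y3 is true.
  3. (~y5 \/ ~y9 \/ y1) — ~y9 is true.
  4. (y10 \/ ~y6) — ~y6 is true.
  5. (~y3 \/ ~y7 \/ ~y6) — ~y7 is true.
  6. (~y11 \/ ~y3 \/ y9) — ~y3 is true.
  7. (~y7 \/ y11 \/ ~y5) — ~y7 is true.
  8. (~y8 \/ y7) — ~y8 is true.
  9. (~y6 \/ ~y4) — ~y6 is true.
  10. (~y10 \/ y4) — y4 is true.
  11. (~y7 \/ ~y8 \/ ~y4) — ~y8 is true.
  12. (~y5 \/ ~y3 \/ y11) — ~y3 is true.
  13. (~y9 \/ ~y6) — ~y6 is true.
  14. (~y4 \/ ~y11) — ~y11 is true.
  15. (~y6 \/ y2 \/ ~y10) — y2 is true.
  16. (~y4 \/ ~y10 \/ ~y8) — ~y8 is true.
  17. (y3 \/ ~y8 \/ ~y7) — ~y8 is true.
  18. (y6 \/ y10) — y10 is true.
  19. (y6 \/ y5 \/ y3) — y5 is true.
  20. (~y8 \/ y7 \/ y3) — ~y8 is true.
  21. (y4 \/ y11 \/ ~y8) — ~y8 is true.
  22. (~y1 \/ y7 \/ y9) — ~y1 is true.

y1=F, y2=T, y3=F, y4=T, y5=T, y6=F, y7=F, y8=F, y9=F, y10=T, y11=F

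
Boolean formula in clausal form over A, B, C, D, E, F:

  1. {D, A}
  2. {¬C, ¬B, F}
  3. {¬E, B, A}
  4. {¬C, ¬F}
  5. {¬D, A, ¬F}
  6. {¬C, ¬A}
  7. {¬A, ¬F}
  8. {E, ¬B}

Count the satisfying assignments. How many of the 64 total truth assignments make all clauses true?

9

Split on A, then F.
  A=T, F=T: a clause becomes empty — 0.
  A=T, F=F: D free; 3 ways for (B,C,E) × 2^1 = 6.
  A=F, F=T: a clause becomes empty — 0.
  A=F, F=F: remaining (B,C,D,E) ∈ {(F,F,T,F); (F,T,T,F); (T,F,T,T)} — 3.
Total: 0 + 6 + 0 + 3 = 9.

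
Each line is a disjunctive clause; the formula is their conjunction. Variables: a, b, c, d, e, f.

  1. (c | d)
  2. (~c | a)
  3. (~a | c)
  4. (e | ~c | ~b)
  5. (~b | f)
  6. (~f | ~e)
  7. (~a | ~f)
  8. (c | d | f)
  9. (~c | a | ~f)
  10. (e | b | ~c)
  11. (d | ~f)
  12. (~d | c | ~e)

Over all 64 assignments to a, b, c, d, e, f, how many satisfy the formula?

5

Satisfying assignments:
  a=F b=F c=F d=T e=F f=F
  a=F b=F c=F d=T e=F f=T
  a=F b=T c=F d=T e=F f=T
  a=T b=F c=T d=F e=T f=F
  a=T b=F c=T d=T e=T f=F
Count: 5.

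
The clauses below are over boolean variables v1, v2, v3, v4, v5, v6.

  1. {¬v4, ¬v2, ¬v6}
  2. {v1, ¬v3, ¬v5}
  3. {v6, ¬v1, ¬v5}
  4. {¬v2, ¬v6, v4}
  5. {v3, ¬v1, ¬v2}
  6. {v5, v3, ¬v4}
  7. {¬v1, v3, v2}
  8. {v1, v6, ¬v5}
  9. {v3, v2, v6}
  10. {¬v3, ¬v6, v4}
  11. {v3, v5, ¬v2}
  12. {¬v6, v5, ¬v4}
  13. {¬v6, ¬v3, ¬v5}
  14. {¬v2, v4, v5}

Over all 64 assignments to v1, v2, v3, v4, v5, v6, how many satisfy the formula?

9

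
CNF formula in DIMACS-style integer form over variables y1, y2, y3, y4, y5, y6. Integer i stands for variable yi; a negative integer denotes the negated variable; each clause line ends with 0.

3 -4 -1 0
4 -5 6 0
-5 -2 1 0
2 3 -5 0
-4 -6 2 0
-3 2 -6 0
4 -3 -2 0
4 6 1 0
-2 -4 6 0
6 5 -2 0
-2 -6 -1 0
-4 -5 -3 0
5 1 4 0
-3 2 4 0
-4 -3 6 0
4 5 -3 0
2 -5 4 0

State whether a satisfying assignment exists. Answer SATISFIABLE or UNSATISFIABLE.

Try y1 = True.
Branch on y2: take y2 = False.
Try y3 = False.
  then y4 is forced to False.
  then y5 is forced to False.
y6 is now unconstrained; take y6 = False.
So y1 = T, y2 = F, y3 = F, y4 = F, y5 = F, y6 = F is a satisfying assignment.

SATISFIABLE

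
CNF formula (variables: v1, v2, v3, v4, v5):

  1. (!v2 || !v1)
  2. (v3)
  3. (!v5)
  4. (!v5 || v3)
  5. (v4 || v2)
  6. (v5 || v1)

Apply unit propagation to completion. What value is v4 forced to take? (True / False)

Unit clause (v3) sets v3 = True.
Unit clause (!v5) sets v5 = False.
From (v5 || v1) and v5 = False: v1 = True.
In (!v1 || !v2), !v1 is now false; !v2 must hold, so v2 = False.
(v4 || v2) with v2 = False leaves only v4, so v4 = True.

True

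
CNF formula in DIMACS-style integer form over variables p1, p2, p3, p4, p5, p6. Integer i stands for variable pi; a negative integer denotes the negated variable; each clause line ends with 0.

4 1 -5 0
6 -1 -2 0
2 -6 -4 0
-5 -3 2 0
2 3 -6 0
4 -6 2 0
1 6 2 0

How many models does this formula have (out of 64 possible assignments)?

Split on p2, then p6.
  p2=T, p6=T: p3 free; 7 ways for (p1,p4,p5) × 2^1 = 14.
  p2=T, p6=F: p3 free; 3 ways for (p1,p4,p5) × 2^1 = 6.
  p2=F, p6=T: a clause becomes empty — 0.
  p2=F, p6=F: p4 free; 3 ways for (p1,p3,p5) × 2^1 = 6.
Total: 14 + 6 + 0 + 6 = 26.

26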